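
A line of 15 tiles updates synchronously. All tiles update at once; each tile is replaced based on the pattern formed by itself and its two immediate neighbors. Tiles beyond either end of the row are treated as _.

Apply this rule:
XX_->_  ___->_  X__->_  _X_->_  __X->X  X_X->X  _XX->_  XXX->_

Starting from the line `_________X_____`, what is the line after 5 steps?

____X__________

step 1: ________X______
step 2: _______X_______
step 3: ______X________
step 4: _____X_________
step 5: ____X__________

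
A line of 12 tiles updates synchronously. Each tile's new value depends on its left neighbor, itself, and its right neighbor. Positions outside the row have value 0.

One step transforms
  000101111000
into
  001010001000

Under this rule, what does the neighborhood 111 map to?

At position 6 the neighborhood is 111; the next row has 0 there.

0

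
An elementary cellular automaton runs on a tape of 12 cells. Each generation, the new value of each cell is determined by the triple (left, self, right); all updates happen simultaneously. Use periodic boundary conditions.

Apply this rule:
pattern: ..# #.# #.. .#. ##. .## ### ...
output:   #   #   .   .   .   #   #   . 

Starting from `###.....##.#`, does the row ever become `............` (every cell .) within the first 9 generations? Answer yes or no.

##.....##.##
#.....##.###
.....##.####
....##.####.
...##.####..
..##.####...
.##.####....
##.####.....
#.####.....#
generation 9 is #.####.....#, still not uniform .

no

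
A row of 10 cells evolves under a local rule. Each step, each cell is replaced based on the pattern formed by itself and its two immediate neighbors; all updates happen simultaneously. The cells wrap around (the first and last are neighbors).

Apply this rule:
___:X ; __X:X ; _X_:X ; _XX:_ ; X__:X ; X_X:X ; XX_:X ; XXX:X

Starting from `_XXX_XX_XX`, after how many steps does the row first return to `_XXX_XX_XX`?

10

X_XXX_XX_X
XX_XXX_XX_
_XX_XXX_XX
X_XX_XXX_X
XX_XX_XXX_
_XX_XX_XXX
X_XX_XX_XX
XX_XX_XX_X
XXX_XX_XX_
_XXX_XX_XX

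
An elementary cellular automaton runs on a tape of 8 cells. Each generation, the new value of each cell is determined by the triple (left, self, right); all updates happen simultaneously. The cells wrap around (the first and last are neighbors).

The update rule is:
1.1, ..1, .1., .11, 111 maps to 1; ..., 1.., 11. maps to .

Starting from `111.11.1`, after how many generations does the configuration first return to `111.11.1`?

11.11.11
1.11.111
.11.1111
11.1111.
1.1111.1
.1111.11
1111.11.
111.11.1

8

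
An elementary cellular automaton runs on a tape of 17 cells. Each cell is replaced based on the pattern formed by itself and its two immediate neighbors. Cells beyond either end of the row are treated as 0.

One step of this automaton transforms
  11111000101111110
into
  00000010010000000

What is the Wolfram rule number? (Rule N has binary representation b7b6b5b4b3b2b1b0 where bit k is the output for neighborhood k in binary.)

33

position 1: 111 → 0  (bit 7 = 0)
position 4: 110 → 0  (bit 6 = 0)
position 9: 101 → 1  (bit 5 = 1)
position 5: 100 → 0  (bit 4 = 0)
position 0: 011 → 0  (bit 3 = 0)
position 8: 010 → 0  (bit 2 = 0)
position 7: 001 → 0  (bit 1 = 0)
position 6: 000 → 1  (bit 0 = 1)
bits b7..b0 = 00100001 = 33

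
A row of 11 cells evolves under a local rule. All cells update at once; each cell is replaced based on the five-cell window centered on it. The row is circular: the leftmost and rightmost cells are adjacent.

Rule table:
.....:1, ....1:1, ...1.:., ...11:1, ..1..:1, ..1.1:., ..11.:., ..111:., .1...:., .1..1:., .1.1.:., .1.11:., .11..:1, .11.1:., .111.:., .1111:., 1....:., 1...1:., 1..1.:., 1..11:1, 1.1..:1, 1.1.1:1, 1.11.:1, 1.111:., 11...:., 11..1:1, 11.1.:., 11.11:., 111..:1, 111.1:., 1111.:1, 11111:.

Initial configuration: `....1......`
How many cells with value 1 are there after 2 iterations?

111.1..1111
.1..1.1....
count of 1: 3

3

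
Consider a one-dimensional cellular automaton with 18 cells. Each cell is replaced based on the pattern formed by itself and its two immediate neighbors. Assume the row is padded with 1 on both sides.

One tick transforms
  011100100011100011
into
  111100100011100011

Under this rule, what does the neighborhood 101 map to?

At position 0 the neighborhood is 101; the next row has 1 there.

1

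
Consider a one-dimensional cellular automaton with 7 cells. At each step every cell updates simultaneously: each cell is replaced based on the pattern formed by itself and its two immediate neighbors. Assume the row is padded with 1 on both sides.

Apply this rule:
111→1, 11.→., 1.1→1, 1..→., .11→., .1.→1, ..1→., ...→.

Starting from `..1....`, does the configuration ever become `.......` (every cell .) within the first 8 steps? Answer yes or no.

..1....  (fixed point — unchanged through step 8)
step 8 is ..1...., still not uniform .

no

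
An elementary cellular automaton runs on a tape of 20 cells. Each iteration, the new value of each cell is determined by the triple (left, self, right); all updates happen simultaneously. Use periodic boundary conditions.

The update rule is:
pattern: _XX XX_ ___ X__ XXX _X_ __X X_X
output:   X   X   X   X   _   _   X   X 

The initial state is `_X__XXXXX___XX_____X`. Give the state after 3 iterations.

XXXXX___XXXXXXXXXXXX

iteration 1: X_XXX___XXXXXXXXXXX_
iteration 2: _XX_XXXXX_________XX
iteration 3: XXXXX___XXXXXXXXXXXX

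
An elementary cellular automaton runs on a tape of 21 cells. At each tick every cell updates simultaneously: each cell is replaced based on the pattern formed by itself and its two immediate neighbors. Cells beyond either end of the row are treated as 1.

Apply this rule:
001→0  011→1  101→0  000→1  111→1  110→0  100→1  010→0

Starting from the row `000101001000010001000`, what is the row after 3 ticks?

001101000100000000010

tick 1: 110000100111001100110
tick 2: 101110010110101010100
tick 3: 001101000100000000010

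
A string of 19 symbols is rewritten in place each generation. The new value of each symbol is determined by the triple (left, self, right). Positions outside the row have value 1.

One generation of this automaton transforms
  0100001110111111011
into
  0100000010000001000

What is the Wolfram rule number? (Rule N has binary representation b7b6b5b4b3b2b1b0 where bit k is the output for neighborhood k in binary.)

68

position 7: 111 → 0  (bit 7 = 0)
position 8: 110 → 1  (bit 6 = 1)
position 0: 101 → 0  (bit 5 = 0)
position 2: 100 → 0  (bit 4 = 0)
position 6: 011 → 0  (bit 3 = 0)
position 1: 010 → 1  (bit 2 = 1)
position 5: 001 → 0  (bit 1 = 0)
position 3: 000 → 0  (bit 0 = 0)
bits b7..b0 = 01000100 = 68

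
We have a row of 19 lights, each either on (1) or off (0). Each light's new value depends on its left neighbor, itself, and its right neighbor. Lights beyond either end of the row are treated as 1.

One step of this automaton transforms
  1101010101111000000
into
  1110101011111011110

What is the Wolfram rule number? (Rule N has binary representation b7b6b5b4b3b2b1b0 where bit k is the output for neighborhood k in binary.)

position 0: 111 → 1  (bit 7 = 1)
position 1: 110 → 1  (bit 6 = 1)
position 2: 101 → 1  (bit 5 = 1)
position 13: 100 → 0  (bit 4 = 0)
position 9: 011 → 1  (bit 3 = 1)
position 3: 010 → 0  (bit 2 = 0)
position 18: 001 → 0  (bit 1 = 0)
position 14: 000 → 1  (bit 0 = 1)
bits b7..b0 = 11101001 = 233

233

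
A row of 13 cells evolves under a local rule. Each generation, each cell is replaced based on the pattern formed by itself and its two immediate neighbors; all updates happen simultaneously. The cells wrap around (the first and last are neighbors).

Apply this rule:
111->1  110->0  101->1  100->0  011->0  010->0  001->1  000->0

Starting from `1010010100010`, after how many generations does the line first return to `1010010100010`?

13

0100101000101
1001010001010
0010100010101
0101000101010
1010001010100
0100010101001
1000101010010
0001010100101
0010101001010
0101010010100
1010100101000
0101001010001
1010010100010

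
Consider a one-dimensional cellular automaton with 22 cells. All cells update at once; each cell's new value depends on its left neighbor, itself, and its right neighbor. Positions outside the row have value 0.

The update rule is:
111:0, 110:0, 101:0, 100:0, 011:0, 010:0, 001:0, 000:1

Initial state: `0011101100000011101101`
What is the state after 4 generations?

generation 1: 1000000001111000000000
generation 2: 0011111100000011111111
generation 3: 1000000001111000000000  (repeats generation 1; period 2)
generation 4: 0011111100000011111111

0011111100000011111111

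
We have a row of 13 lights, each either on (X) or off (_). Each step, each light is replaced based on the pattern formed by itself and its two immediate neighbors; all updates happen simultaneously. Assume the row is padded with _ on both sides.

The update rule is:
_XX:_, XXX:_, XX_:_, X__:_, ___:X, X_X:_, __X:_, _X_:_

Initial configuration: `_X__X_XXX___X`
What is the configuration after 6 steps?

XXXXXXXXX___X

__________X__
XXXXXXXXX___X
__________X__  (repeats step 1; period 2)
step 6: XXXXXXXXX___X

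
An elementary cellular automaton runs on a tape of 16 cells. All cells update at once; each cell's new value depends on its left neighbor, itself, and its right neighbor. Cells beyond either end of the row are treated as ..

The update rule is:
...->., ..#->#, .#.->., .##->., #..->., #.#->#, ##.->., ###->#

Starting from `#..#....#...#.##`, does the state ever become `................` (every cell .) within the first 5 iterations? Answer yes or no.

..#....#...#.#..
.#....#...#.#...
#....#...#.#....
....#...#.#.....
...#...#.#......
iteration 5 is ...#...#.#......, still not uniform .

no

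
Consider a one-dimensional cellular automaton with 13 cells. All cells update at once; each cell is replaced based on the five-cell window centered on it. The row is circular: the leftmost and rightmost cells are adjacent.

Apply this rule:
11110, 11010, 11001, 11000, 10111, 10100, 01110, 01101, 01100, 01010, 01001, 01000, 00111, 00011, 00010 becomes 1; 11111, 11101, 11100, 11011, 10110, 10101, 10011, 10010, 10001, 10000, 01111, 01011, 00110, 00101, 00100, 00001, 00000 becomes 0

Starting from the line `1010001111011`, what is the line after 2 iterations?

iteration 1: 0111011010011
iteration 2: 0110001111001

0110001111001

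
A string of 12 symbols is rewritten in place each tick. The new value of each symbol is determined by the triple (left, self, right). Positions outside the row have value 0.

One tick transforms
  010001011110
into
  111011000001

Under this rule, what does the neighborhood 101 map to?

At position 6 the neighborhood is 101; the next row has 0 there.

0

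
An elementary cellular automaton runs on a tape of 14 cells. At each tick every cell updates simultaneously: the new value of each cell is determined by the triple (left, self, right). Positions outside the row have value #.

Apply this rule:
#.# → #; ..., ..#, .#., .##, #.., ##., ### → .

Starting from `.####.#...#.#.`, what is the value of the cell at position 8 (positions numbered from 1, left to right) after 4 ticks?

#....#.....#.#
............#.
.............#
..............
position 8 holds .

.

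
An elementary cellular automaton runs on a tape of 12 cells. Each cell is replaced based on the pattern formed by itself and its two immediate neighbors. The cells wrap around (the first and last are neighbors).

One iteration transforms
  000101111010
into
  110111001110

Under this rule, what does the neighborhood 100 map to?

0

At position 11 the neighborhood is 100; the next row has 0 there.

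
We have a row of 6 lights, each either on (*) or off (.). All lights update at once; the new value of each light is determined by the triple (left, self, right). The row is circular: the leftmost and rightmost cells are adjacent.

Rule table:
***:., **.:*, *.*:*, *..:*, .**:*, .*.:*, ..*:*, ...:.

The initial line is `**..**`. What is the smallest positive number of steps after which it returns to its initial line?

step 1: .****.
step 2: **..**

2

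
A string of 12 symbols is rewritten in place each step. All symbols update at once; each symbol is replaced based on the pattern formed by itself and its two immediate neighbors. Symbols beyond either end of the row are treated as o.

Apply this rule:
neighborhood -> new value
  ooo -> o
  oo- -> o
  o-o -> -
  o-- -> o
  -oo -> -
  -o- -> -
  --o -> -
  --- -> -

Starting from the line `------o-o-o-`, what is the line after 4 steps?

oooo--------

step 1: o-----------
step 2: oo----------
step 3: ooo---------
step 4: oooo--------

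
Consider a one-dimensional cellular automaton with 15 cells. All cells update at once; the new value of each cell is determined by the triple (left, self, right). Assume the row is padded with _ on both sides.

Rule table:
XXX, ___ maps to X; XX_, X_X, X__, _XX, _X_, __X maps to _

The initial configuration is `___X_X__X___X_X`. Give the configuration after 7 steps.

XX________X____
___XXXXXX___XXX
XX__XXXX__X__X_
_____XX________
XXXX____XXXXXXX
_XX__XX__XXXXX_
__________XXX__

__________XXX__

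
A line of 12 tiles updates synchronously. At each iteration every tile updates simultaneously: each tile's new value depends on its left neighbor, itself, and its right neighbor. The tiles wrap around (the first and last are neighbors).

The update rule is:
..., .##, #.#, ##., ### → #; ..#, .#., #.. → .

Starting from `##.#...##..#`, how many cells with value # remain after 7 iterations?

###..#.##..#
###...###..#
###.#.###..#
####.####..#
#########..#
#########..#  (fixed point — unchanged through iteration 7)
count of #: 10

10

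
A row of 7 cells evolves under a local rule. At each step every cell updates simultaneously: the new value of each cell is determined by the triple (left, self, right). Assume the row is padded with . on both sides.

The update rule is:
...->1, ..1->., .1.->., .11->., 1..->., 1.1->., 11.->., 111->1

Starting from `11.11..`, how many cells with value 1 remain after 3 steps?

4

......1
11111..
.111..1
count of 1: 4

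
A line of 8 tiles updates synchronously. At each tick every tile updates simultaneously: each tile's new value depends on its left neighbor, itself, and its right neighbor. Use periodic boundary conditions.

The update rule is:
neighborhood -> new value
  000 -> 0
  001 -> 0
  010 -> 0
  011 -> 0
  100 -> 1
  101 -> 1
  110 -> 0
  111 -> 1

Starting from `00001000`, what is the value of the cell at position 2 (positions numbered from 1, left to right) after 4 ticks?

0

tick 1: 00000100
tick 2: 00000010
tick 3: 00000001
tick 4: 10000000
position 2 holds 0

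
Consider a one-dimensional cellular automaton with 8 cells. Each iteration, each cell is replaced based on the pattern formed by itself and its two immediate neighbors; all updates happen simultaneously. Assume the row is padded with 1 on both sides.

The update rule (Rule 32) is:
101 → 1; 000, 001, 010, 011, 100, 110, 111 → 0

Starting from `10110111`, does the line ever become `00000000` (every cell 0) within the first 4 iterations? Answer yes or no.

iteration 1: 01001000
iteration 2: 10000000
iteration 3: 00000000
all cells are 0 at iteration 3

yes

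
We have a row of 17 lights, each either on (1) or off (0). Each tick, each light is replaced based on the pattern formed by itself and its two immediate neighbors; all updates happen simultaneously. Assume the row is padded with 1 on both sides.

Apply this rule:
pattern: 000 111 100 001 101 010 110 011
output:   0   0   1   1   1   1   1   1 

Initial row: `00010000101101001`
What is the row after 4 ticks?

11101111110000011

tick 1: 10111001111111111
tick 2: 11101111000000000
tick 3: 00111001100000001
tick 4: 11101111110000011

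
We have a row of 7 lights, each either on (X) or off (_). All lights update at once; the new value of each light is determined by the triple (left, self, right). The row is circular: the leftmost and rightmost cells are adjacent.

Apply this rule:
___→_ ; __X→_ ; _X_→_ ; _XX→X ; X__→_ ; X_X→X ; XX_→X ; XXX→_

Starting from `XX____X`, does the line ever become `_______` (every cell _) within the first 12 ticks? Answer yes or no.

_X____X
X______
_______
all cells are _ at tick 3

yes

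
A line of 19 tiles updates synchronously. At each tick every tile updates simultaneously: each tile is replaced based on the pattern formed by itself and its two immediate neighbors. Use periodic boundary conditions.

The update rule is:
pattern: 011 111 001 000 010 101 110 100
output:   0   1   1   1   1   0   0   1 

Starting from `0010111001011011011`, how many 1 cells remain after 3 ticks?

1110010111000000000
0101110010111111111
0100101110011111110
count of 1: 12

12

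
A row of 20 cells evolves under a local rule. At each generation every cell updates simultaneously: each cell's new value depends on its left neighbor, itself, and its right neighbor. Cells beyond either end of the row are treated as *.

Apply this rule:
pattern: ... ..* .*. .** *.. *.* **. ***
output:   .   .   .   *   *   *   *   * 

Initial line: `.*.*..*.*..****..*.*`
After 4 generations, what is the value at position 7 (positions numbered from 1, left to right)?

generation 1: *.*.*..*.*.*****..**
generation 2: **.*.*..*.*******.**
generation 3: ***.*.*..***********
generation 4: ****.*.*.***********
position 7 holds .

.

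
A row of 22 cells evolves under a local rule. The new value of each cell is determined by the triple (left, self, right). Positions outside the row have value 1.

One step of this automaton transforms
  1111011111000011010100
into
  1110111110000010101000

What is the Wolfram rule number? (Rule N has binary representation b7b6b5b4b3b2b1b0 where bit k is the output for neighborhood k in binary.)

position 0: 111 → 1  (bit 7 = 1)
position 3: 110 → 0  (bit 6 = 0)
position 4: 101 → 1  (bit 5 = 1)
position 10: 100 → 0  (bit 4 = 0)
position 5: 011 → 1  (bit 3 = 1)
position 17: 010 → 0  (bit 2 = 0)
position 13: 001 → 0  (bit 1 = 0)
position 11: 000 → 0  (bit 0 = 0)
bits b7..b0 = 10101000 = 168

168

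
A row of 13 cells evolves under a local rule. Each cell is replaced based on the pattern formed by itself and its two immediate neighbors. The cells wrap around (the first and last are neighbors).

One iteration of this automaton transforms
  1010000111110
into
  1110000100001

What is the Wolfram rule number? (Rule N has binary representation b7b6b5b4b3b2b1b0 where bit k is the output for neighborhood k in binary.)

position 8: 111 → 0  (bit 7 = 0)
position 11: 110 → 0  (bit 6 = 0)
position 1: 101 → 1  (bit 5 = 1)
position 3: 100 → 0  (bit 4 = 0)
position 7: 011 → 1  (bit 3 = 1)
position 0: 010 → 1  (bit 2 = 1)
position 6: 001 → 0  (bit 1 = 0)
position 4: 000 → 0  (bit 0 = 0)
bits b7..b0 = 00101100 = 44

44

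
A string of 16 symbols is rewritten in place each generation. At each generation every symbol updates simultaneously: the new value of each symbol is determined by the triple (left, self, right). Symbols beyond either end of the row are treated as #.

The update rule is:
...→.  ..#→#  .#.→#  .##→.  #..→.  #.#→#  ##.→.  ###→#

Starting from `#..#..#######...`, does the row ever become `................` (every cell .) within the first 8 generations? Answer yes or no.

no

generation 1: ..##.#.#####...#
generation 2: .#..###.###...#.
generation 3: ##.#.#.#.#...###
generation 4: #.########..#.##
generation 5: .#.######..###.#
generation 6: ###.####..#.#.#.
generation 7: ##.#.##..#######
generation 8: #.###...#.######
generation 8 is #.###...#.######, still not uniform .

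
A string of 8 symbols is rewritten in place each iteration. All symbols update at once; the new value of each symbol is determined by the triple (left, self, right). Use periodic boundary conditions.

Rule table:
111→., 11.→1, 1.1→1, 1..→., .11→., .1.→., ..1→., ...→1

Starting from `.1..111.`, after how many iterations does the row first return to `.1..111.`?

8

iteration 1: ......1.
iteration 2: 11111...
iteration 3: ....1.1.
iteration 4: 111..1..
iteration 5: ..1.....
iteration 6: 1...1111
iteration 7: 1.1.....
iteration 8: .1..111.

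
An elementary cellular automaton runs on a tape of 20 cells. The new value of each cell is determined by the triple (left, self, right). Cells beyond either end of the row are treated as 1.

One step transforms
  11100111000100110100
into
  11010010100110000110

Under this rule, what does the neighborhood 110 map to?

0

At position 2 the neighborhood is 110; the next row has 0 there.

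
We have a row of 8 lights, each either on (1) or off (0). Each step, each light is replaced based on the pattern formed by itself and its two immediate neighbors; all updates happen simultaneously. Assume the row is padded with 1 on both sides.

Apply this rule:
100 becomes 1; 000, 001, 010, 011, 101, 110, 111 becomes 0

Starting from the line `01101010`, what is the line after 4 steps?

00100000

step 1: 00000000
step 2: 10000000
step 3: 01000000
step 4: 00100000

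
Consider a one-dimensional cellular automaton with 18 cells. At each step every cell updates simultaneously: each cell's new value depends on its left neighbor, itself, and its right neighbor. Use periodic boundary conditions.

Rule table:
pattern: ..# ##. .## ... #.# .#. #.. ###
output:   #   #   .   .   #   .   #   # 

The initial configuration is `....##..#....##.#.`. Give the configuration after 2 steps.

...#.###.#..#.##.#
#.#.#.###.##.#.##.

#.#.#.###.##.#.##.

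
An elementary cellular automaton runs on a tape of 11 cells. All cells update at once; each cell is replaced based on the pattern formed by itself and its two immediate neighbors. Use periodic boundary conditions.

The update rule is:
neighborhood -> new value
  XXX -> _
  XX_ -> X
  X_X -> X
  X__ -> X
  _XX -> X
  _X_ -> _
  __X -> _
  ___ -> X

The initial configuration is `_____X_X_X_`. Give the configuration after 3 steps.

step 1: XXXX__X_X_X
step 2: ___XX__X_XX
step 3: XX_XXX__XXX

XX_XXX__XXX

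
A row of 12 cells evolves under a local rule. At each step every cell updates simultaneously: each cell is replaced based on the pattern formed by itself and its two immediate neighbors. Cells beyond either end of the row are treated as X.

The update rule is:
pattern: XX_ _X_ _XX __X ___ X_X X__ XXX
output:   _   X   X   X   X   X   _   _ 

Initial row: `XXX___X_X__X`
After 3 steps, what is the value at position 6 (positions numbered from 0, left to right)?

step 1: ____XXXXX_XX
step 2: _XXXX____XX_
step 3: XX____XXXX_X
position 6 holds X

X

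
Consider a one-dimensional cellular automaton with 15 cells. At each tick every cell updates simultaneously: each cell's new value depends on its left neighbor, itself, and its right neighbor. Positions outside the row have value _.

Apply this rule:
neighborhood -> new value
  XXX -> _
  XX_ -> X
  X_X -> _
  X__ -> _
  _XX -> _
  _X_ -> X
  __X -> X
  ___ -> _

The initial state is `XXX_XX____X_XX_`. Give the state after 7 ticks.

X_X__X_XX_X__X_

__X__X___XX__X_
_XX_XX__X_X_XX_
X_X__X_XX_X__X_
X_X_XX__X_X_XX_
X_X__X_XX_X__X_  (repeats tick 3; period 2)
tick 7: X_X__X_XX_X__X_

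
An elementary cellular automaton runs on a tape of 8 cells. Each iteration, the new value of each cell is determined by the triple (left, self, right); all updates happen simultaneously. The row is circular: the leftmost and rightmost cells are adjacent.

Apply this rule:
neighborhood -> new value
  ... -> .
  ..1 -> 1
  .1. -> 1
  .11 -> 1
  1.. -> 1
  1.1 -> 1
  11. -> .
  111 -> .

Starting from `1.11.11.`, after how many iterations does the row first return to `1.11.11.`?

3

111.11.1
...11.11
1.11.11.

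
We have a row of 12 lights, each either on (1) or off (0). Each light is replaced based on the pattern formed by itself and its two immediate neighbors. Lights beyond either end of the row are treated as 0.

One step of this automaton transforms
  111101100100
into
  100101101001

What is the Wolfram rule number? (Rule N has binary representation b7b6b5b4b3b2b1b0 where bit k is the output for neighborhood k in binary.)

75

position 1: 111 → 0  (bit 7 = 0)
position 3: 110 → 1  (bit 6 = 1)
position 4: 101 → 0  (bit 5 = 0)
position 7: 100 → 0  (bit 4 = 0)
position 0: 011 → 1  (bit 3 = 1)
position 9: 010 → 0  (bit 2 = 0)
position 8: 001 → 1  (bit 1 = 1)
position 11: 000 → 1  (bit 0 = 1)
bits b7..b0 = 01001011 = 75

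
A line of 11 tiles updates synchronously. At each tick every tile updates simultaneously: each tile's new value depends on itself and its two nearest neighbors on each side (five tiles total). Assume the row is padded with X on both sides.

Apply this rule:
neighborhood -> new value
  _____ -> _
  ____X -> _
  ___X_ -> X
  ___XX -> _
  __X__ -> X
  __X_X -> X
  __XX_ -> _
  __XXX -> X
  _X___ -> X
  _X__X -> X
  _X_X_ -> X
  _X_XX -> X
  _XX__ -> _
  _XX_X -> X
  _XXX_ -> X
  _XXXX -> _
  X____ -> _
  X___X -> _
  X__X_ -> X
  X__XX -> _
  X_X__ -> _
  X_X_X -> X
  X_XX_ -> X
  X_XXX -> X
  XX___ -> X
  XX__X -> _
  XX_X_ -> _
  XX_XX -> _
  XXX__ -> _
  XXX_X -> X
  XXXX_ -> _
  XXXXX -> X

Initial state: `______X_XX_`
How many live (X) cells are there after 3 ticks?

8

X____XXXXX_
_X___X_X_X_
__X_XXXXXXX
count of X: 8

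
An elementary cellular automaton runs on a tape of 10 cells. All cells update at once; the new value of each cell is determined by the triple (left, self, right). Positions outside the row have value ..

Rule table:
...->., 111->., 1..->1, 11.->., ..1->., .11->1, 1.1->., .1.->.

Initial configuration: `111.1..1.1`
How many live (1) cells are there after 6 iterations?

iteration 1: 1....1....
iteration 2: .1....1...
iteration 3: ..1....1..
iteration 4: ...1....1.
iteration 5: ....1....1
iteration 6: .....1....
count of 1: 1

1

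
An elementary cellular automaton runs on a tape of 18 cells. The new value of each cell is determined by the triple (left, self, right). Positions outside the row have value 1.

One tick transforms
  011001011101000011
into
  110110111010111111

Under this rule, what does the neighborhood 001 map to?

At position 4 the neighborhood is 001; the next row has 1 there.

1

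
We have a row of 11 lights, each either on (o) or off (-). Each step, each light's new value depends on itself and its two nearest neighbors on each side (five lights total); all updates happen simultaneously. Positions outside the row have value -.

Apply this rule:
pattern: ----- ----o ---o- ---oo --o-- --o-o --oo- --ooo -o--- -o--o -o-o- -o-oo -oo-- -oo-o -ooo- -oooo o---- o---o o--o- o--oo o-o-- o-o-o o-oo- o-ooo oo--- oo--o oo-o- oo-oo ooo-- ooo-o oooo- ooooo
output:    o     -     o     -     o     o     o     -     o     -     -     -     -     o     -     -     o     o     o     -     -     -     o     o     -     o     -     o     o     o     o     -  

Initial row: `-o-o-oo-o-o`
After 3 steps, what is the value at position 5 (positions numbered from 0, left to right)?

oo---oo----
o--o-o--ooo
o-oo------o
position 5 holds -

-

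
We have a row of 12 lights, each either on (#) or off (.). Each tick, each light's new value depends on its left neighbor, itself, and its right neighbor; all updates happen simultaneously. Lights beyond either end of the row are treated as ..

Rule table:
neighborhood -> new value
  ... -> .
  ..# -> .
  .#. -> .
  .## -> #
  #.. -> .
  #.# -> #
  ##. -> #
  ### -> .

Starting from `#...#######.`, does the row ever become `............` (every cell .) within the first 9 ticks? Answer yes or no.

yes

tick 1: ....#.....#.
tick 2: ............
all cells are . at tick 2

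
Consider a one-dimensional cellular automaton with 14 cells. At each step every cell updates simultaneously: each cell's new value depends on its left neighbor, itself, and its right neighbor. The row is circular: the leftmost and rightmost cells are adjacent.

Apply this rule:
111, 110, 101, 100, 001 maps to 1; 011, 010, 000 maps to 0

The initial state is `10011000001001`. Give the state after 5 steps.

step 1: 11101100010110
step 2: 01110110101011
step 3: 10111011010101
step 4: 11011101101010
step 5: 01101110110101

01101110110101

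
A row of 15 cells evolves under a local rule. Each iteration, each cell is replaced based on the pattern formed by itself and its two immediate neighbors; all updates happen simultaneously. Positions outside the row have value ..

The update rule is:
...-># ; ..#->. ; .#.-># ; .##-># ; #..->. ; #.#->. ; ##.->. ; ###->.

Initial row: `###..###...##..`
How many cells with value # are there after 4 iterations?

7

iteration 1: #....#...#.#..#
iteration 2: #.##.#.#.#.#..#
iteration 3: #.#..#.#.#.#..#
iteration 4: #.#..#.#.#.#..#
count of #: 7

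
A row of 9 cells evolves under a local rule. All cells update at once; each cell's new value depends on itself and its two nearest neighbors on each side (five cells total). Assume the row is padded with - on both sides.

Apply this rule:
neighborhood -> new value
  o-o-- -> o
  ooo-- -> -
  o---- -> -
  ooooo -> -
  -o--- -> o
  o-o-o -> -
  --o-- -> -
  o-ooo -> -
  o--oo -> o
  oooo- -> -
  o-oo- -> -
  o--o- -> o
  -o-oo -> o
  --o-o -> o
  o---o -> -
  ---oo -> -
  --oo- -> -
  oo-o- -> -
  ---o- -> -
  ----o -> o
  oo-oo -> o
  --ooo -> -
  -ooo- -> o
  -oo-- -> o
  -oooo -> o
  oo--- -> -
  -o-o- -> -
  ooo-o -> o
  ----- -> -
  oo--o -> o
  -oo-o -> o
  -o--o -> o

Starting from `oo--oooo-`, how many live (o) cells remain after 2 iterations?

iteration 1: -ooo-o---
iteration 2: --oo-oo--
count of o: 4

4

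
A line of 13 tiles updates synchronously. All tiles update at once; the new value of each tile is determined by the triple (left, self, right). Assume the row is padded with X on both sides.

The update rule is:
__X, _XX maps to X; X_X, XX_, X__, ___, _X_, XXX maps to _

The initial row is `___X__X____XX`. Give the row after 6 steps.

_____XX__XX__

__X__X____XX_
_X__X____XX__
___X____XX__X
__X____XX__XX
_X____XX__XX_
_____XX__XX__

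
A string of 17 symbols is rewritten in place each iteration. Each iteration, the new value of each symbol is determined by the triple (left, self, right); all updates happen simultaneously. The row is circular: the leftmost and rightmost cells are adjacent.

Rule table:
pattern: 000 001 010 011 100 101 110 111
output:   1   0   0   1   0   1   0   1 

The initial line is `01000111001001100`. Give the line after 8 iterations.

01111001010100111

iteration 1: 00010110000001001
iteration 2: 01001100111100000
iteration 3: 00001000111001111
iteration 4: 01100010110001110
iteration 5: 01001001100101100
iteration 6: 00000001000011001
iteration 7: 01111100011010000
iteration 8: 01111001010100111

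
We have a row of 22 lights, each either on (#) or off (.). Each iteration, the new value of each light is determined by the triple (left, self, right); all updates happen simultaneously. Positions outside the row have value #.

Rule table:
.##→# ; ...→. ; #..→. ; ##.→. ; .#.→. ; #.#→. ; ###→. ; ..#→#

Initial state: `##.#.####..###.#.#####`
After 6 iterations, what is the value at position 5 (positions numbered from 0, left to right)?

.....#....##.....#....
....#....##.....#....#
...#....##.....#....##
..#....##.....#....##.
.#....##.....#....##..
.....##.....#....##..#
position 5 holds #

#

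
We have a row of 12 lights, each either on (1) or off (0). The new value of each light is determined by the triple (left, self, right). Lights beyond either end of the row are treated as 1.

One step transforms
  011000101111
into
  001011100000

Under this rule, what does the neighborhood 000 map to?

At position 4 the neighborhood is 000; the next row has 1 there.

1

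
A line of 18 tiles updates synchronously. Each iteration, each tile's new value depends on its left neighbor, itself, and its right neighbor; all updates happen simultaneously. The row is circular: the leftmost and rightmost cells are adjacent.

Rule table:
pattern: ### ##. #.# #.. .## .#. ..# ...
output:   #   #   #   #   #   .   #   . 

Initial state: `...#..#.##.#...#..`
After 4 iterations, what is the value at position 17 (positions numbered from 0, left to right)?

..#.##.####.#.#.#.
.#.#########.#.#.#
#.###########.#.#.
.#############.#.#
position 17 holds #

#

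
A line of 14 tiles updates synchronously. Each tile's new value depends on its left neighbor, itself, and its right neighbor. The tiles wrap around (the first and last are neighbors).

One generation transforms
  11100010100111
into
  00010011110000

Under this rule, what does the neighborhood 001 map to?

0

At position 5 the neighborhood is 001; the next row has 0 there.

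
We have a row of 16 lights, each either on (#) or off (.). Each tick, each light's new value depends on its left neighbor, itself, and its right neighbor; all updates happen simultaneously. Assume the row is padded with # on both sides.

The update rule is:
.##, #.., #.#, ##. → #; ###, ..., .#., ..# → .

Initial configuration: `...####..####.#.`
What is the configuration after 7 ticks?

##..####.....#..

#..#..##.#..##.#
##..#.###.#.####
.##..##.##.##...
####.#########..
...###.......##.
#..#.##......###
##..####.....#..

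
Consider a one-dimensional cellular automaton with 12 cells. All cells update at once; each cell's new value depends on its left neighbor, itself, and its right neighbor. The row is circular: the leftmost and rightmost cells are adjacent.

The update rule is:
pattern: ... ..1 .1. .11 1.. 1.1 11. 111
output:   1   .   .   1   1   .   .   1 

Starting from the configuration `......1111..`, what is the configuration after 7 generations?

11111.111.11
1111..11..11
111.1.1.1.11
11........11
1.1111111.11
..111111..11
1.11111.1.1.

1.11111.1.1.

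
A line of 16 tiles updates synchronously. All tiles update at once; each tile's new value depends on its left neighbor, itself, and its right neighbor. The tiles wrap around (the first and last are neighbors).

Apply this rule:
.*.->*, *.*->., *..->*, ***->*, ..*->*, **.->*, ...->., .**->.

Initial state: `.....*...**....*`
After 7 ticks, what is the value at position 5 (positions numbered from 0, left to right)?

.

tick 1: *...***.*.**..**
tick 2: **.*.**.*..***.*
tick 3: **.*..*.***.**..
tick 4: .*.****..**..***
tick 5: .*..*****.***.**
tick 6: .***.****..**..*
tick 7: ..**..*****.****
position 5 holds .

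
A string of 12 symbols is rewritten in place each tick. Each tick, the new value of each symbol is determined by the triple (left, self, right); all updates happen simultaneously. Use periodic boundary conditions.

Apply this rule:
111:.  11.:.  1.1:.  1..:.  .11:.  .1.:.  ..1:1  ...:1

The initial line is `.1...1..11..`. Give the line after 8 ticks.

11...1...1..

1..11..1...1
..1...1..11.
11..11..1...
...1...1..11
.11..11..1..
1...1...1..1
..11..11..1.
11...1...1..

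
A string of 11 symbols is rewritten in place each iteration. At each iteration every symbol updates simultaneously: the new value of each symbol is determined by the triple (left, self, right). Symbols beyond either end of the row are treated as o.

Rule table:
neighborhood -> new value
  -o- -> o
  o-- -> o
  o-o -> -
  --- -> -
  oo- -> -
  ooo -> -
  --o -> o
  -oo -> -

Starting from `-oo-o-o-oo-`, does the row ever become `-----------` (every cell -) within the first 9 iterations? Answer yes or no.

----o-o----
o--oo-oo--o
-oo-----oo-
---o---o---
o-ooo-ooo-o
-----------
all cells are - at iteration 6

yes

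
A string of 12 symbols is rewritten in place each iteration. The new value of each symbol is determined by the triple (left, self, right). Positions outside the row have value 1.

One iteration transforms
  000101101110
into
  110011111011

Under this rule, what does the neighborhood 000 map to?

1

At position 1 the neighborhood is 000; the next row has 1 there.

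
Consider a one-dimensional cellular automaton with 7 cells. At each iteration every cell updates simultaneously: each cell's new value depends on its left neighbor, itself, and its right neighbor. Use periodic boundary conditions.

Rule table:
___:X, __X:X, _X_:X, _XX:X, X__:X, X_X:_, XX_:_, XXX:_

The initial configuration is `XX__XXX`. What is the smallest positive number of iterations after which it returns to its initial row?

14

__XXX__
XXX__XX
___XXX_
XXXX__X
____XXX
XXXXX__
X____XX
_XXXXX_
XX____X
__XXXXX
XXX____
X__XXXX
_XXX___
XX__XXX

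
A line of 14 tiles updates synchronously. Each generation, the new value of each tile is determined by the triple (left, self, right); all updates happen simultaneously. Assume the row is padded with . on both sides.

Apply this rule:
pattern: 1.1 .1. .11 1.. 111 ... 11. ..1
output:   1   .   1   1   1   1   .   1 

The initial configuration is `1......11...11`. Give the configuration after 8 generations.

generation 1: .1111111.1111.
generation 2: 1111111.1111.1
generation 3: 111111.1111.1.
generation 4: 11111.1111.1.1
generation 5: 1111.1111.1.1.
generation 6: 111.1111.1.1.1
generation 7: 11.1111.1.1.1.
generation 8: 1.1111.1.1.1.1

1.1111.1.1.1.1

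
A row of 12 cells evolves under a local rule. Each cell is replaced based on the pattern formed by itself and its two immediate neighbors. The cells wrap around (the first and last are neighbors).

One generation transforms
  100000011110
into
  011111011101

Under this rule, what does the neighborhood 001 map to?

At position 6 the neighborhood is 001; the next row has 0 there.

0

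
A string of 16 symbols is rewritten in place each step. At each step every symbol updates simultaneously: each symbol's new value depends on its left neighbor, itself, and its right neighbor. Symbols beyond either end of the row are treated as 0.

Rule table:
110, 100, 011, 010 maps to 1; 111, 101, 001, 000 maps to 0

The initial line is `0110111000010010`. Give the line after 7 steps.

0110101100011011
0110101110011011
0110101011011011
0110101011011011  (fixed point — unchanged through step 7)

0110101011011011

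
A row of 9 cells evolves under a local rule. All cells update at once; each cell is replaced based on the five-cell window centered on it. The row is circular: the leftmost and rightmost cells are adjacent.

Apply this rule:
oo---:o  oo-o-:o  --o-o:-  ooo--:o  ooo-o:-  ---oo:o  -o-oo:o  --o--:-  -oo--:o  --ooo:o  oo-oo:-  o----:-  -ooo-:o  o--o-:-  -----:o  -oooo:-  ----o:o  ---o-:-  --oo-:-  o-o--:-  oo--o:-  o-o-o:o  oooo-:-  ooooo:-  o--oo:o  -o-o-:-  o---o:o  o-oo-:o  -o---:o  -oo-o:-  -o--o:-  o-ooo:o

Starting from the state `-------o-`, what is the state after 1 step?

-ooooo--o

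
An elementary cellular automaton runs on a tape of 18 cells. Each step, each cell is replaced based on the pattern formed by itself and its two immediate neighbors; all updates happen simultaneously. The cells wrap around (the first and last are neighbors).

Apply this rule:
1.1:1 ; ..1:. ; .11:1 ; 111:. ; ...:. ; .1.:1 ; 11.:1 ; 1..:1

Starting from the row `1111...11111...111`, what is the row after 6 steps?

.1111111.11..111.1

step 1: ...11..1...11..1..
step 2: ...111.11..111.11.
step 3: ...1.11111.1.11111
step 4: 1..111...11111...1
step 5: 11.1.11..1...11..1
step 6: .1111111.11..111.1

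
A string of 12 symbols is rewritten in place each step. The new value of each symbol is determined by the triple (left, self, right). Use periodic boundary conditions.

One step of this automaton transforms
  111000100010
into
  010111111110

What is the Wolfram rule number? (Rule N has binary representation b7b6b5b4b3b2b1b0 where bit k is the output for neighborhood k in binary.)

position 1: 111 → 1  (bit 7 = 1)
position 2: 110 → 0  (bit 6 = 0)
position 11: 101 → 0  (bit 5 = 0)
position 3: 100 → 1  (bit 4 = 1)
position 0: 011 → 0  (bit 3 = 0)
position 6: 010 → 1  (bit 2 = 1)
position 5: 001 → 1  (bit 1 = 1)
position 4: 000 → 1  (bit 0 = 1)
bits b7..b0 = 10010111 = 151

151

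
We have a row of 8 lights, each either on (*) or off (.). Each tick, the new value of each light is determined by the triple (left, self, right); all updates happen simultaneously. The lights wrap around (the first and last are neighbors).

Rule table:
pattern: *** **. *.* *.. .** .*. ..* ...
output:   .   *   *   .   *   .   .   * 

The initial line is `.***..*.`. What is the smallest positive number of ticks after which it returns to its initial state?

.*.*....
..*..***
.....*.*
.***..*.

4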